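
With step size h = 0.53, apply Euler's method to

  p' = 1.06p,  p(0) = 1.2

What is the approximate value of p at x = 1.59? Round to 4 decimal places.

Euler: p_{n+1} = p_n + h·f(x_n, p_n).
x=0.000000, p=1.200000: f=1.272000 → p ← 1.200000 + 0.53·1.272000 = 1.874160
x=0.530000, p=1.874160: f=1.986610 → p ← 1.874160 + 0.53·1.986610 = 2.927063
x=1.060000, p=2.927063: f=3.102687 → p ← 2.927063 + 0.53·3.102687 = 4.571487
p(1.59) ≈ 4.5715

4.5715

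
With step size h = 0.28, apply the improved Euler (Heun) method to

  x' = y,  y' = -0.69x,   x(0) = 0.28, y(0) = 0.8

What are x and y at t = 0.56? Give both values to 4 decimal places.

Heun on (x,y): k1 = f(t_n, state_n); k2 = f(t_n + h, state_n + h·k1); state_{n+1} = state_n + (h/2)·(k1 + k2).
0.000000: (0.280000, 0.800000)
  k1 = (0.800000, -0.193200)
  predictor → (0.504000, 0.745904)
  k2 = (0.745904, -0.347760)
  → (0.496427, 0.724266)
0.280000: (0.496427, 0.724266)
  k1 = (0.724266, -0.342534)
  predictor → (0.699221, 0.628356)
  k2 = (0.628356, -0.482462)
  → (0.685794, 0.608766)
(x(0.56), y(0.56)) ≈ (0.6858, 0.6088)

0.6858, 0.6088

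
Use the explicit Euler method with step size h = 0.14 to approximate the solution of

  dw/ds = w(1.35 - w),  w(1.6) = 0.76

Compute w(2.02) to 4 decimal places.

0.9412

Euler: w_{n+1} = w_n + h·f(s_n, w_n).
s=1.600000, w=0.760000: f=0.448400 → w ← 0.760000 + 0.14·0.448400 = 0.822776
s=1.740000, w=0.822776: f=0.433787 → w ← 0.822776 + 0.14·0.433787 = 0.883506
s=1.880000, w=0.883506: f=0.412150 → w ← 0.883506 + 0.14·0.412150 = 0.941207
w(2.02) ≈ 0.9412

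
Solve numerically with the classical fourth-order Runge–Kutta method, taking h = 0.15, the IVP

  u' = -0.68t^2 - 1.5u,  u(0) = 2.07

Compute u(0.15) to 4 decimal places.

1.6522

RK4: k1 = f(t_n, u_n); k2 = f(t_n + h/2, u_n + (h/2)·k1); k3 = f(t_n + h/2, u_n + (h/2)·k2); k4 = f(t_n + h, u_n + h·k3); u_{n+1} = u_n + (h/6)·(k1 + 2k2 + 2k3 + k4).
t=0.000000, u=2.070000:
  k1 = f(0.000000, 2.070000) = -3.105000
  k2 = f(0.075000, 1.837125) = -2.759512
  k3 = f(0.075000, 1.863037) = -2.798380
  k4 = f(0.150000, 1.650243) = -2.490665
  u ← 2.070000 + (0.15/6)·(k1 + 2k2 + 2k3 + k4) = 1.652214
u(0.15) ≈ 1.6522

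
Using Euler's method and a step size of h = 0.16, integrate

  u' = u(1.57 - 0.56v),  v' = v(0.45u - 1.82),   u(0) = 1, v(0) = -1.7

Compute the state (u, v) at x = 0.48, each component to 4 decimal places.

2.5913, -0.9108

Euler on (u,v): u_{n+1} = u_n + h·u', v_{n+1} = v_n + h·v'.
0.000000: (1.000000, -1.700000); f=(2.522000, 2.329000) → (1.403520, -1.327360)
0.160000: (1.403520, -1.327360); f=(3.246793, 1.577456) → (1.923007, -1.074967)
0.320000: (1.923007, -1.074967); f=(4.176736, 1.026214) → (2.591285, -0.910773)
(u(0.48), v(0.48)) ≈ (2.5913, -0.9108)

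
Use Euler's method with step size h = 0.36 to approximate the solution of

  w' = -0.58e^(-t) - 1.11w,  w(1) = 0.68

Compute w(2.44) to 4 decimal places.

Euler: w_{n+1} = w_n + h·f(t_n, w_n).
t=1.000000, w=0.680000: f=-0.968170 → w ← 0.680000 + 0.36·(-0.968170) = 0.331459
t=1.360000, w=0.331459: f=-0.516782 → w ← 0.331459 + 0.36·(-0.516782) = 0.145417
t=1.720000, w=0.145417: f=-0.265271 → w ← 0.145417 + 0.36·(-0.265271) = 0.049919
t=2.080000, w=0.049919: f=-0.127870 → w ← 0.049919 + 0.36·(-0.127870) = 0.003886
w(2.44) ≈ 0.0039

0.0039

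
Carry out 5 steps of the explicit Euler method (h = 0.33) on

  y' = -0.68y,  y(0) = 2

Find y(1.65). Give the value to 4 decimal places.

0.5613

Euler: y_{n+1} = y_n + h·f(s_n, y_n).
s=0.000000, y=2.000000: f=-1.360000 → y ← 2.000000 + 0.33·(-1.360000) = 1.551200
s=0.330000, y=1.551200: f=-1.054816 → y ← 1.551200 + 0.33·(-1.054816) = 1.203111
s=0.660000, y=1.203111: f=-0.818115 → y ← 1.203111 + 0.33·(-0.818115) = 0.933133
s=0.990000, y=0.933133: f=-0.634530 → y ← 0.933133 + 0.33·(-0.634530) = 0.723738
s=1.320000, y=0.723738: f=-0.492142 → y ← 0.723738 + 0.33·(-0.492142) = 0.561331
y(1.65) ≈ 0.5613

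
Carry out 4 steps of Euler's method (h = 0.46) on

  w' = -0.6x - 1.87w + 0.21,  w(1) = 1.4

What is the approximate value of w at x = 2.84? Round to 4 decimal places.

Euler: w_{n+1} = w_n + h·f(x_n, w_n).
x=1.000000, w=1.400000: f=-3.008000 → w ← 1.400000 + 0.46·(-3.008000) = 0.016320
x=1.460000, w=0.016320: f=-0.696518 → w ← 0.016320 + 0.46·(-0.696518) = -0.304078
x=1.920000, w=-0.304078: f=-0.373373 → w ← -0.304078 + 0.46·(-0.373373) = -0.475830
x=2.380000, w=-0.475830: f=-0.328198 → w ← -0.475830 + 0.46·(-0.328198) = -0.626801
w(2.84) ≈ -0.6268

-0.6268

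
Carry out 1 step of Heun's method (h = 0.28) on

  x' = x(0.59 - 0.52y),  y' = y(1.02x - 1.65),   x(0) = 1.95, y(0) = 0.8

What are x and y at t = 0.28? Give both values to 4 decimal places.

Heun on (x,y): k1 = f(t_n, state_n); k2 = f(t_n + h, state_n + h·k1); state_{n+1} = state_n + (h/2)·(k1 + k2).
0.000000: (1.950000, 0.800000)
  k1 = (0.339300, 0.271200)
  predictor → (2.045004, 0.875936)
  k2 = (0.275080, 0.381824)
  → (2.036013, 0.891423)
(x(0.28), y(0.28)) ≈ (2.0360, 0.8914)

2.0360, 0.8914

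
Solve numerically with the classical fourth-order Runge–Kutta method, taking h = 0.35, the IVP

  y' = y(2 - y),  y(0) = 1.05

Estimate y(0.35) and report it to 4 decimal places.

1.3799

RK4: k1 = f(s_n, y_n); k2 = f(s_n + h/2, y_n + (h/2)·k1); k3 = f(s_n + h/2, y_n + (h/2)·k2); k4 = f(s_n + h, y_n + h·k3); y_{n+1} = y_n + (h/6)·(k1 + 2k2 + 2k3 + k4).
s=0.000000, y=1.050000:
  k1 = f(0.000000, 1.050000) = 0.997500
  k2 = f(0.175000, 1.224562) = 0.949572
  k3 = f(0.175000, 1.216175) = 0.953268
  k4 = f(0.350000, 1.383644) = 0.852817
  y ← 1.050000 + (0.35/6)·(k1 + 2k2 + 2k3 + k4) = 1.379933
y(0.35) ≈ 1.3799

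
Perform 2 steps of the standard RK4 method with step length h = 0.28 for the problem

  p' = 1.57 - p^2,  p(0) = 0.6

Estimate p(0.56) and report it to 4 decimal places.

RK4: k1 = f(x_n, p_n); k2 = f(x_n + h/2, p_n + (h/2)·k1); k3 = f(x_n + h/2, p_n + (h/2)·k2); k4 = f(x_n + h, p_n + h·k3); p_{n+1} = p_n + (h/6)·(k1 + 2k2 + 2k3 + k4).
x=0.000000, p=0.600000:
  k1 = f(0.000000, 0.600000) = 1.210000
  k2 = f(0.140000, 0.769400) = 0.978024
  k3 = f(0.140000, 0.736923) = 1.026944
  k4 = f(0.280000, 0.887544) = 0.782265
  p ← 0.600000 + (0.28/6)·(k1 + 2k2 + 2k3 + k4) = 0.880103
x=0.280000, p=0.880103:
  k1 = f(0.280000, 0.880103) = 0.795419
  k2 = f(0.420000, 0.991461) = 0.587004
  k3 = f(0.420000, 0.962283) = 0.644011
  k4 = f(0.560000, 1.060426) = 0.445497
  p ← 0.880103 + (0.28/6)·(k1 + 2k2 + 2k3 + k4) = 1.052907
p(0.56) ≈ 1.0529

1.0529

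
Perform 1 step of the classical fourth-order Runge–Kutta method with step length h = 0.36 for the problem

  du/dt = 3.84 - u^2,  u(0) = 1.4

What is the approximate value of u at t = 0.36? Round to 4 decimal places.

RK4: k1 = f(t_n, u_n); k2 = f(t_n + h/2, u_n + (h/2)·k1); k3 = f(t_n + h/2, u_n + (h/2)·k2); k4 = f(t_n + h, u_n + h·k3); u_{n+1} = u_n + (h/6)·(k1 + 2k2 + 2k3 + k4).
t=0.000000, u=1.400000:
  k1 = f(0.000000, 1.400000) = 1.880000
  k2 = f(0.180000, 1.738400) = 0.817965
  k3 = f(0.180000, 1.547234) = 1.446068
  k4 = f(0.360000, 1.920584) = 0.151356
  u ← 1.400000 + (0.36/6)·(k1 + 2k2 + 2k3 + k4) = 1.793565
u(0.36) ≈ 1.7936

1.7936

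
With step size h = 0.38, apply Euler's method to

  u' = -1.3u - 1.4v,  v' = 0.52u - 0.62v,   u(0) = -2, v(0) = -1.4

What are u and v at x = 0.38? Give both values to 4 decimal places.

Euler on (u,v): u_{n+1} = u_n + h·u', v_{n+1} = v_n + h·v'.
0.000000: (-2.000000, -1.400000); f=(4.560000, -0.172000) → (-0.267200, -1.465360)
(u(0.38), v(0.38)) ≈ (-0.2672, -1.4654)

-0.2672, -1.4654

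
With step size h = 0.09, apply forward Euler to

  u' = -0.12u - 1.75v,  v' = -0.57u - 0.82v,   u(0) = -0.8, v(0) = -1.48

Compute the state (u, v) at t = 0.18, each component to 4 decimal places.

Euler on (u,v): u_{n+1} = u_n + h·u', v_{n+1} = v_n + h·v'.
0.000000: (-0.800000, -1.480000); f=(2.686000, 1.669600) → (-0.558260, -1.329736)
0.090000: (-0.558260, -1.329736); f=(2.394029, 1.408592) → (-0.342797, -1.202963)
(u(0.18), v(0.18)) ≈ (-0.3428, -1.2030)

-0.3428, -1.2030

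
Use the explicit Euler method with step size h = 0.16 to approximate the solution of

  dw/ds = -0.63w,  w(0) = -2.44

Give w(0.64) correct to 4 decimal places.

-1.5952

Euler: w_{n+1} = w_n + h·f(s_n, w_n).
s=0.000000, w=-2.440000: f=1.537200 → w ← -2.440000 + 0.16·1.537200 = -2.194048
s=0.160000, w=-2.194048: f=1.382250 → w ← -2.194048 + 0.16·1.382250 = -1.972888
s=0.320000, w=-1.972888: f=1.242919 → w ← -1.972888 + 0.16·1.242919 = -1.774021
s=0.480000, w=-1.774021: f=1.117633 → w ← -1.774021 + 0.16·1.117633 = -1.595200
w(0.64) ≈ -1.5952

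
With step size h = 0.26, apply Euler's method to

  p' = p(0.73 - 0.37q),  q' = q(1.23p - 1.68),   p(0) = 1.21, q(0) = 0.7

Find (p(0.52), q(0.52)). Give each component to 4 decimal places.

Euler on (p,q): p_{n+1} = p_n + h·p', q_{n+1} = q_n + h·q'.
0.000000: (1.210000, 0.700000); f=(0.569910, -0.134190) → (1.358177, 0.665111)
0.260000: (1.358177, 0.665111); f=(0.657234, -0.006280) → (1.529057, 0.663478)
(p(0.52), q(0.52)) ≈ (1.5291, 0.6635)

1.5291, 0.6635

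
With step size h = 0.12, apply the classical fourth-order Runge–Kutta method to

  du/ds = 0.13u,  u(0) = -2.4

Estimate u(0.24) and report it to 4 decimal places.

-2.4761

RK4: k1 = f(s_n, u_n); k2 = f(s_n + h/2, u_n + (h/2)·k1); k3 = f(s_n + h/2, u_n + (h/2)·k2); k4 = f(s_n + h, u_n + h·k3); u_{n+1} = u_n + (h/6)·(k1 + 2k2 + 2k3 + k4).
s=0.000000, u=-2.400000:
  k1 = f(0.000000, -2.400000) = -0.312000
  k2 = f(0.060000, -2.418720) = -0.314434
  k3 = f(0.060000, -2.418866) = -0.314453
  k4 = f(0.120000, -2.437734) = -0.316905
  u ← -2.400000 + (0.12/6)·(k1 + 2k2 + 2k3 + k4) = -2.437734
s=0.120000, u=-2.437734:
  k1 = f(0.120000, -2.437734) = -0.316905
  k2 = f(0.180000, -2.456748) = -0.319377
  k3 = f(0.180000, -2.456896) = -0.319397
  k4 = f(0.240000, -2.476061) = -0.321888
  u ← -2.437734 + (0.12/6)·(k1 + 2k2 + 2k3 + k4) = -2.476060
u(0.24) ≈ -2.4761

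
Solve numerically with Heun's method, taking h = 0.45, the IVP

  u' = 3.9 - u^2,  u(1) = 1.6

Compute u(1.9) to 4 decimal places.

Heun: k1 = f(s_n, u_n); k2 = f(s_n + h, u_n + h·k1); u_{n+1} = u_n + (h/2)·(k1 + k2).
s=1.000000, u=1.600000:
  k1 = f(1.000000, 1.600000) = 1.340000
  k2 = f(1.450000, 2.203000) = -0.953209
  u ← 1.600000 + (0.45/2)·(1.340000 + (-0.953209)) = 1.687028
s=1.450000, u=1.687028:
  k1 = f(1.450000, 1.687028) = 1.053937
  k2 = f(1.900000, 2.161299) = -0.771215
  u ← 1.687028 + (0.45/2)·(1.053937 + (-0.771215)) = 1.750640
u(1.9) ≈ 1.7506

1.7506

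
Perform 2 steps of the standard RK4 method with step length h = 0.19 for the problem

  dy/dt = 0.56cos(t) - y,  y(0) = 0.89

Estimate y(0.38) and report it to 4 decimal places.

RK4: k1 = f(t_n, y_n); k2 = f(t_n + h/2, y_n + (h/2)·k1); k3 = f(t_n + h/2, y_n + (h/2)·k2); k4 = f(t_n + h, y_n + h·k3); y_{n+1} = y_n + (h/6)·(k1 + 2k2 + 2k3 + k4).
t=0.000000, y=0.890000:
  k1 = f(0.000000, 0.890000) = -0.330000
  k2 = f(0.095000, 0.858650) = -0.301175
  k3 = f(0.095000, 0.861388) = -0.303913
  k4 = f(0.190000, 0.832256) = -0.282334
  y ← 0.890000 + (0.19/6)·(k1 + 2k2 + 2k3 + k4) = 0.832287
t=0.190000, y=0.832287:
  k1 = f(0.190000, 0.832287) = -0.282365
  k2 = f(0.285000, 0.805462) = -0.268052
  k3 = f(0.285000, 0.806822) = -0.269412
  k4 = f(0.380000, 0.781099) = -0.261047
  y ← 0.832287 + (0.19/6)·(k1 + 2k2 + 2k3 + k4) = 0.781040
y(0.38) ≈ 0.7810

0.7810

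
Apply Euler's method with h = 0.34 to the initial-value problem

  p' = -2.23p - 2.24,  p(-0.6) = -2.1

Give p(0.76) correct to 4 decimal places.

Euler: p_{n+1} = p_n + h·f(x_n, p_n).
x=-0.600000, p=-2.100000: f=2.443000 → p ← -2.100000 + 0.34·2.443000 = -1.269380
x=-0.260000, p=-1.269380: f=0.590717 → p ← -1.269380 + 0.34·0.590717 = -1.068536
x=0.080000, p=-1.068536: f=0.142835 → p ← -1.068536 + 0.34·0.142835 = -1.019972
x=0.420000, p=-1.019972: f=0.034538 → p ← -1.019972 + 0.34·0.034538 = -1.008229
p(0.76) ≈ -1.0082

-1.0082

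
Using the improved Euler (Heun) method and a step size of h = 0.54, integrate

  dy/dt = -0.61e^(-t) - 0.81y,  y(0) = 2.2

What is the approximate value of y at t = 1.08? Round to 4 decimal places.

Heun: k1 = f(t_n, y_n); k2 = f(t_n + h, y_n + h·k1); y_{n+1} = y_n + (h/2)·(k1 + k2).
t=0.000000, y=2.200000:
  k1 = f(0.000000, 2.200000) = -2.392000
  k2 = f(0.540000, 0.908320) = -1.091216
  y ← 2.200000 + (0.54/2)·(-2.392000 + (-1.091216)) = 1.259532
t=0.540000, y=1.259532:
  k1 = f(0.540000, 1.259532) = -1.375697
  k2 = f(1.080000, 0.516655) = -0.625644
  y ← 1.259532 + (0.54/2)·(-1.375697 + (-0.625644)) = 0.719170
y(1.08) ≈ 0.7192

0.7192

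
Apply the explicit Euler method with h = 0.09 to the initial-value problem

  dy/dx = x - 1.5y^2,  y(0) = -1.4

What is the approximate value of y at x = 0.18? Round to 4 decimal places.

Euler: y_{n+1} = y_n + h·f(x_n, y_n).
x=0.000000, y=-1.400000: f=-2.940000 → y ← -1.400000 + 0.09·(-2.940000) = -1.664600
x=0.090000, y=-1.664600: f=-4.066340 → y ← -1.664600 + 0.09·(-4.066340) = -2.030571
y(0.18) ≈ -2.0306

-2.0306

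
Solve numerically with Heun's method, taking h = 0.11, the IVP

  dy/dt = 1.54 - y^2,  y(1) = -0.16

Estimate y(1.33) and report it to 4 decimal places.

0.3369

Heun: k1 = f(t_n, y_n); k2 = f(t_n + h, y_n + h·k1); y_{n+1} = y_n + (h/2)·(k1 + k2).
t=1.000000, y=-0.160000:
  k1 = f(1.000000, -0.160000) = 1.514400
  k2 = f(1.110000, 0.006584) = 1.539957
  y ← -0.160000 + (0.11/2)·(1.514400 + 1.539957) = 0.007990
t=1.110000, y=0.007990:
  k1 = f(1.110000, 0.007990) = 1.539936
  k2 = f(1.220000, 0.177383) = 1.508535
  y ← 0.007990 + (0.11/2)·(1.539936 + 1.508535) = 0.175656
t=1.220000, y=0.175656:
  k1 = f(1.220000, 0.175656) = 1.509145
  k2 = f(1.330000, 0.341662) = 1.423267
  y ← 0.175656 + (0.11/2)·(1.509145 + 1.423267) = 0.336938
y(1.33) ≈ 0.3369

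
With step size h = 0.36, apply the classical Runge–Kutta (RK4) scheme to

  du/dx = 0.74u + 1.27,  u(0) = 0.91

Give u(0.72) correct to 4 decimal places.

2.7580

RK4: k1 = f(x_n, u_n); k2 = f(x_n + h/2, u_n + (h/2)·k1); k3 = f(x_n + h/2, u_n + (h/2)·k2); k4 = f(x_n + h, u_n + h·k3); u_{n+1} = u_n + (h/6)·(k1 + 2k2 + 2k3 + k4).
x=0.000000, u=0.910000:
  k1 = f(0.000000, 0.910000) = 1.943400
  k2 = f(0.180000, 1.259812) = 2.202261
  k3 = f(0.180000, 1.306407) = 2.236741
  k4 = f(0.360000, 1.715227) = 2.539268
  u ← 0.910000 + (0.36/6)·(k1 + 2k2 + 2k3 + k4) = 1.711640
x=0.360000, u=1.711640:
  k1 = f(0.360000, 1.711640) = 2.536614
  k2 = f(0.540000, 2.168231) = 2.874491
  k3 = f(0.540000, 2.229049) = 2.919496
  k4 = f(0.720000, 2.762659) = 3.314368
  u ← 1.711640 + (0.36/6)·(k1 + 2k2 + 2k3 + k4) = 2.757978
u(0.72) ≈ 2.7580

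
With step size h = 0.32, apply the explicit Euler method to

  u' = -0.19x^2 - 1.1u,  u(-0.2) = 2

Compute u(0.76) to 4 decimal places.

Euler: u_{n+1} = u_n + h·f(x_n, u_n).
x=-0.200000, u=2.000000: f=-2.207600 → u ← 2.000000 + 0.32·(-2.207600) = 1.293568
x=0.120000, u=1.293568: f=-1.425661 → u ← 1.293568 + 0.32·(-1.425661) = 0.837357
x=0.440000, u=0.837357: f=-0.957876 → u ← 0.837357 + 0.32·(-0.957876) = 0.530836
u(0.76) ≈ 0.5308

0.5308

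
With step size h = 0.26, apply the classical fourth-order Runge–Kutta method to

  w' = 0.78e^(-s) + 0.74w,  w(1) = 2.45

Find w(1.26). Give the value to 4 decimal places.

3.0425

RK4: k1 = f(s_n, w_n); k2 = f(s_n + h/2, w_n + (h/2)·k1); k3 = f(s_n + h/2, w_n + (h/2)·k2); k4 = f(s_n + h, w_n + h·k3); w_{n+1} = w_n + (h/6)·(k1 + 2k2 + 2k3 + k4).
s=1.000000, w=2.450000:
  k1 = f(1.000000, 2.450000) = 2.099946
  k2 = f(1.130000, 2.722993) = 2.266981
  k3 = f(1.130000, 2.744707) = 2.283049
  k4 = f(1.260000, 3.043593) = 2.473509
  w ← 2.450000 + (0.26/6)·(k1 + 2k2 + 2k3 + k4) = 3.042519
w(1.26) ≈ 3.0425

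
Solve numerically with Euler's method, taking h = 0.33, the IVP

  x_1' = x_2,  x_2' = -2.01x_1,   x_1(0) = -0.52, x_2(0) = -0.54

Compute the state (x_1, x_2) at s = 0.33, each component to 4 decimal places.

-0.6982, -0.1951

Euler on (x_1,x_2): x_1_{n+1} = x_1_n + h·x_1', x_2_{n+1} = x_2_n + h·x_2'.
0.000000: (-0.520000, -0.540000); f=(-0.540000, 1.045200) → (-0.698200, -0.195084)
(x_1(0.33), x_2(0.33)) ≈ (-0.6982, -0.1951)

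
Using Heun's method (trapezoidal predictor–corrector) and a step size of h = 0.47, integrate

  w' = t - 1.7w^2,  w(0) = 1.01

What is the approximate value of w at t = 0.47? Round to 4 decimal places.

0.6977

Heun: k1 = f(t_n, w_n); k2 = f(t_n + h, w_n + h·k1); w_{n+1} = w_n + (h/2)·(k1 + k2).
t=0.000000, w=1.010000:
  k1 = f(0.000000, 1.010000) = -1.734170
  k2 = f(0.470000, 0.194940) = 0.405397
  w ← 1.010000 + (0.47/2)·(-1.734170 + 0.405397) = 0.697738
w(0.47) ≈ 0.6977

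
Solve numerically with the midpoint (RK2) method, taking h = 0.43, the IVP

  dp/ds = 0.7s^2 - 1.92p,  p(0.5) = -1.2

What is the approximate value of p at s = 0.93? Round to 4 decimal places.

Midpoint: k1 = f(s_n, p_n); k2 = f(s_n + h/2, p_n + (h/2)·k1); p_{n+1} = p_n + h·k2.
s=0.500000, p=-1.200000:
  k1 = f(0.500000, -1.200000) = 2.479000
  k2 = f(0.715000, -0.667015) = 1.638526
  p ← -1.200000 + 0.43·1.638526 = -0.495434
p(0.93) ≈ -0.4954

-0.4954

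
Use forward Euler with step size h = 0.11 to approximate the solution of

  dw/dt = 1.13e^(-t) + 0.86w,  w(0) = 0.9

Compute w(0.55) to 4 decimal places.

2.0361

Euler: w_{n+1} = w_n + h·f(t_n, w_n).
t=0.000000, w=0.900000: f=1.904000 → w ← 0.900000 + 0.11·1.904000 = 1.109440
t=0.110000, w=1.109440: f=1.966411 → w ← 1.109440 + 0.11·1.966411 = 1.325745
t=0.220000, w=1.325745: f=2.046987 → w ← 1.325745 + 0.11·2.046987 = 1.550914
t=0.330000, w=1.550914: f=2.146170 → w ← 1.550914 + 0.11·2.146170 = 1.786992
t=0.440000, w=1.786992: f=2.264575 → w ← 1.786992 + 0.11·2.264575 = 2.036096
w(0.55) ≈ 2.0361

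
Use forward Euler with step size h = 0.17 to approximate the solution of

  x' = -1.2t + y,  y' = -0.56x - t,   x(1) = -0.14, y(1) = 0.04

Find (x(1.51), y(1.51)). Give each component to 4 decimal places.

-0.9173, -0.4546

Euler on (x,y): x_{n+1} = x_n + h·x', y_{n+1} = y_n + h·y'.
1.000000: (-0.140000, 0.040000); f=(-1.160000, -0.921600) → (-0.337200, -0.116672)
1.170000: (-0.337200, -0.116672); f=(-1.520672, -0.981168) → (-0.595714, -0.283471)
1.340000: (-0.595714, -0.283471); f=(-1.891471, -1.006400) → (-0.917264, -0.454559)
(x(1.51), y(1.51)) ≈ (-0.9173, -0.4546)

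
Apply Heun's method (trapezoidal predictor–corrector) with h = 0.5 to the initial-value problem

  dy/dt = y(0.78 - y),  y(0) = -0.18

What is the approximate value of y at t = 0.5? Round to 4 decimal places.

Heun: k1 = f(t_n, y_n); k2 = f(t_n + h, y_n + h·k1); y_{n+1} = y_n + (h/2)·(k1 + k2).
t=0.000000, y=-0.180000:
  k1 = f(0.000000, -0.180000) = -0.172800
  k2 = f(0.500000, -0.266400) = -0.278761
  y ← -0.180000 + (0.5/2)·(-0.172800 + (-0.278761)) = -0.292890
y(0.5) ≈ -0.2929

-0.2929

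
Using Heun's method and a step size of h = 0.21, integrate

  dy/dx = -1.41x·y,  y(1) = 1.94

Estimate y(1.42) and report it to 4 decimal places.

0.9659

Heun: k1 = f(x_n, y_n); k2 = f(x_n + h, y_n + h·k1); y_{n+1} = y_n + (h/2)·(k1 + k2).
x=1.000000, y=1.940000:
  k1 = f(1.000000, 1.940000) = -2.735400
  k2 = f(1.210000, 1.365566) = -2.329792
  y ← 1.940000 + (0.21/2)·(-2.735400 + (-2.329792)) = 1.408155
x=1.210000, y=1.408155:
  k1 = f(1.210000, 1.408155) = -2.402453
  k2 = f(1.420000, 0.903640) = -1.809267
  y ← 1.408155 + (0.21/2)·(-2.402453 + (-1.809267)) = 0.965924
y(1.42) ≈ 0.9659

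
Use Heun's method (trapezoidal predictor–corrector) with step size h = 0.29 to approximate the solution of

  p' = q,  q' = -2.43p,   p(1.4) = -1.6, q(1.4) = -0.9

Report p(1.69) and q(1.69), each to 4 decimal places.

-1.6975, 0.3195

Heun on (p,q): k1 = f(t_n, state_n); k2 = f(t_n + h, state_n + h·k1); state_{n+1} = state_n + (h/2)·(k1 + k2).
1.400000: (-1.600000, -0.900000)
  k1 = (-0.900000, 3.888000)
  predictor → (-1.861000, 0.227520)
  k2 = (0.227520, 4.522230)
  → (-1.697510, 0.319483)
(p(1.69), q(1.69)) ≈ (-1.6975, 0.3195)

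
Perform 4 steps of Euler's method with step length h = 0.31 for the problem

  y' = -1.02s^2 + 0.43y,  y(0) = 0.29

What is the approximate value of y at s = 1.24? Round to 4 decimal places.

0.0281

Euler: y_{n+1} = y_n + h·f(s_n, y_n).
s=0.000000, y=0.290000: f=0.124700 → y ← 0.290000 + 0.31·0.124700 = 0.328657
s=0.310000, y=0.328657: f=0.043301 → y ← 0.328657 + 0.31·0.043301 = 0.342080
s=0.620000, y=0.342080: f=-0.244994 → y ← 0.342080 + 0.31·(-0.244994) = 0.266132
s=0.930000, y=0.266132: f=-0.767761 → y ← 0.266132 + 0.31·(-0.767761) = 0.028126
y(1.24) ≈ 0.0281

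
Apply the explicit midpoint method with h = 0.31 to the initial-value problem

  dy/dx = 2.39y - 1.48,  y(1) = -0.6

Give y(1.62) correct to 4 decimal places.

Midpoint: k1 = f(x_n, y_n); k2 = f(x_n + h/2, y_n + (h/2)·k1); y_{n+1} = y_n + h·k2.
x=1.000000, y=-0.600000:
  k1 = f(1.000000, -0.600000) = -2.914000
  k2 = f(1.155000, -1.051670) = -3.993491
  y ← -0.600000 + 0.31·(-3.993491) = -1.837982
x=1.310000, y=-1.837982:
  k1 = f(1.310000, -1.837982) = -5.872778
  k2 = f(1.465000, -2.748263) = -8.048348
  y ← -1.837982 + 0.31·(-8.048348) = -4.332970
y(1.62) ≈ -4.3330

-4.3330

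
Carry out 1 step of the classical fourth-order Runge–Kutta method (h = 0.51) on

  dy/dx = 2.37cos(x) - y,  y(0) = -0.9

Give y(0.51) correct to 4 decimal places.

RK4: k1 = f(x_n, y_n); k2 = f(x_n + h/2, y_n + (h/2)·k1); k3 = f(x_n + h/2, y_n + (h/2)·k2); k4 = f(x_n + h, y_n + h·k3); y_{n+1} = y_n + (h/6)·(k1 + 2k2 + 2k3 + k4).
x=0.000000, y=-0.900000:
  k1 = f(0.000000, -0.900000) = 3.270000
  k2 = f(0.255000, -0.066150) = 2.359512
  k3 = f(0.255000, -0.298324) = 2.591686
  k4 = f(0.510000, 0.421760) = 1.646644
  y ← -0.900000 + (0.51/6)·(k1 + 2k2 + 2k3 + k4) = 0.359619
y(0.51) ≈ 0.3596

0.3596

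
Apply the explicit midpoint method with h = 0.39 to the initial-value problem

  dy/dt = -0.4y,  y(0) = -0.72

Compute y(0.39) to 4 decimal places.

-0.6164

Midpoint: k1 = f(t_n, y_n); k2 = f(t_n + h/2, y_n + (h/2)·k1); y_{n+1} = y_n + h·k2.
t=0.000000, y=-0.720000:
  k1 = f(0.000000, -0.720000) = 0.288000
  k2 = f(0.195000, -0.663840) = 0.265536
  y ← -0.720000 + 0.39·0.265536 = -0.616441
y(0.39) ≈ -0.6164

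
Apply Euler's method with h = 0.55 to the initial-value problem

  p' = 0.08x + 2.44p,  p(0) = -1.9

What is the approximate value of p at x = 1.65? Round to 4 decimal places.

-24.3019

Euler: p_{n+1} = p_n + h·f(x_n, p_n).
x=0.000000, p=-1.900000: f=-4.636000 → p ← -1.900000 + 0.55·(-4.636000) = -4.449800
x=0.550000, p=-4.449800: f=-10.813512 → p ← -4.449800 + 0.55·(-10.813512) = -10.397232
x=1.100000, p=-10.397232: f=-25.281245 → p ← -10.397232 + 0.55·(-25.281245) = -24.301916
p(1.65) ≈ -24.3019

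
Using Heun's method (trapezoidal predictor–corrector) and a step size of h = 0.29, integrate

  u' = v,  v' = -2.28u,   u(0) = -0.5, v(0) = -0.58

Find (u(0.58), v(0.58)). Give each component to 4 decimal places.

Heun on (u,v): k1 = f(t_n, state_n); k2 = f(t_n + h, state_n + h·k1); state_{n+1} = state_n + (h/2)·(k1 + k2).
0.000000: (-0.500000, -0.580000)
  k1 = (-0.580000, 1.140000)
  predictor → (-0.668200, -0.249400)
  k2 = (-0.249400, 1.523496)
  → (-0.620263, -0.193793)
0.290000: (-0.620263, -0.193793)
  k1 = (-0.193793, 1.414200)
  predictor → (-0.676463, 0.216325)
  k2 = (0.216325, 1.542336)
  → (-0.616996, 0.234905)
(u(0.58), v(0.58)) ≈ (-0.6170, 0.2349)

-0.6170, 0.2349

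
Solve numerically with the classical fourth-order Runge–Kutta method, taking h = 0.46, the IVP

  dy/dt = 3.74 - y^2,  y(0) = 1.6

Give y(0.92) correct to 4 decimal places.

1.9079

RK4: k1 = f(t_n, y_n); k2 = f(t_n + h/2, y_n + (h/2)·k1); k3 = f(t_n + h/2, y_n + (h/2)·k2); k4 = f(t_n + h, y_n + h·k3); y_{n+1} = y_n + (h/6)·(k1 + 2k2 + 2k3 + k4).
t=0.000000, y=1.600000:
  k1 = f(0.000000, 1.600000) = 1.180000
  k2 = f(0.230000, 1.871400) = 0.237862
  k3 = f(0.230000, 1.654708) = 1.001941
  k4 = f(0.460000, 2.060893) = -0.507279
  y ← 1.600000 + (0.46/6)·(k1 + 2k2 + 2k3 + k4) = 1.841678
t=0.460000, y=1.841678:
  k1 = f(0.460000, 1.841678) = 0.348221
  k2 = f(0.690000, 1.921769) = 0.046803
  k3 = f(0.690000, 1.852443) = 0.308454
  k4 = f(0.920000, 1.983567) = -0.194540
  y ← 1.841678 + (0.46/6)·(k1 + 2k2 + 2k3 + k4) = 1.907933
y(0.92) ≈ 1.9079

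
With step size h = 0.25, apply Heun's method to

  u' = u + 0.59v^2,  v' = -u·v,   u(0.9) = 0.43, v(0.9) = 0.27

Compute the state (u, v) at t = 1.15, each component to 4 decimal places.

Heun on (u,v): k1 = f(t_n, state_n); k2 = f(t_n + h, state_n + h·k1); state_{n+1} = state_n + (h/2)·(k1 + k2).
0.900000: (0.430000, 0.270000)
  k1 = (0.473011, -0.116100)
  predictor → (0.548253, 0.240975)
  k2 = (0.582513, -0.132115)
  → (0.561941, 0.238973)
(u(1.15), v(1.15)) ≈ (0.5619, 0.2390)

0.5619, 0.2390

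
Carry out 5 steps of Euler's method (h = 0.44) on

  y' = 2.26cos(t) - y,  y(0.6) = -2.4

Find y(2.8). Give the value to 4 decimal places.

-0.8311

Euler: y_{n+1} = y_n + h·f(t_n, y_n).
t=0.600000, y=-2.400000: f=4.265258 → y ← -2.400000 + 0.44·4.265258 = -0.523286
t=1.040000, y=-0.523286: f=1.667344 → y ← -0.523286 + 0.44·1.667344 = 0.210345
t=1.480000, y=0.210345: f=-0.005427 → y ← 0.210345 + 0.44·(-0.005427) = 0.207957
t=1.920000, y=0.207957: f=-0.981215 → y ← 0.207957 + 0.44·(-0.981215) = -0.223778
t=2.360000, y=-0.223778: f=-1.380354 → y ← -0.223778 + 0.44·(-1.380354) = -0.831133
y(2.8) ≈ -0.8311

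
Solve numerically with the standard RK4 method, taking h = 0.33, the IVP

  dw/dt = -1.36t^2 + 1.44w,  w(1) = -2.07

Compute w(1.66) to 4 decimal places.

-7.8530

RK4: k1 = f(t_n, w_n); k2 = f(t_n + h/2, w_n + (h/2)·k1); k3 = f(t_n + h/2, w_n + (h/2)·k2); k4 = f(t_n + h, w_n + h·k3); w_{n+1} = w_n + (h/6)·(k1 + 2k2 + 2k3 + k4).
t=1.000000, w=-2.070000:
  k1 = f(1.000000, -2.070000) = -4.340800
  k2 = f(1.165000, -2.786232) = -5.858000
  k3 = f(1.165000, -3.036570) = -6.218487
  k4 = f(1.330000, -4.122101) = -8.341529
  w ← -2.070000 + (0.33/6)·(k1 + 2k2 + 2k3 + k4) = -4.095942
t=1.330000, w=-4.095942:
  k1 = f(1.330000, -4.095942) = -8.303860
  k2 = f(1.495000, -5.466079) = -10.910787
  k3 = f(1.495000, -5.896222) = -11.530193
  k4 = f(1.660000, -7.900905) = -15.124920
  w ← -4.095942 + (0.33/6)·(k1 + 2k2 + 2k3 + k4) = -7.853032
w(1.66) ≈ -7.8530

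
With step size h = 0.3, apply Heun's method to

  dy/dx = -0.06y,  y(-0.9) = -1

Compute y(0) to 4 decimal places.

-0.9474

Heun: k1 = f(x_n, y_n); k2 = f(x_n + h, y_n + h·k1); y_{n+1} = y_n + (h/2)·(k1 + k2).
x=-0.900000, y=-1.000000:
  k1 = f(-0.900000, -1.000000) = 0.060000
  k2 = f(-0.600000, -0.982000) = 0.058920
  y ← -1.000000 + (0.3/2)·(0.060000 + 0.058920) = -0.982162
x=-0.600000, y=-0.982162:
  k1 = f(-0.600000, -0.982162) = 0.058930
  k2 = f(-0.300000, -0.964483) = 0.057869
  y ← -0.982162 + (0.3/2)·(0.058930 + 0.057869) = -0.964642
x=-0.300000, y=-0.964642:
  k1 = f(-0.300000, -0.964642) = 0.057879
  k2 = f(0.000000, -0.947279) = 0.056837
  y ← -0.964642 + (0.3/2)·(0.057879 + 0.056837) = -0.947435
y(0) ≈ -0.9474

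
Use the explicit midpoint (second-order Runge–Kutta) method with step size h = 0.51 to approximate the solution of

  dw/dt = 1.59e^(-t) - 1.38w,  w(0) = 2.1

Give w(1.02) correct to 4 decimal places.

1.0137

Midpoint: k1 = f(t_n, w_n); k2 = f(t_n + h/2, w_n + (h/2)·k1); w_{n+1} = w_n + h·k2.
t=0.000000, w=2.100000:
  k1 = f(0.000000, 2.100000) = -1.308000
  k2 = f(0.255000, 1.766460) = -1.205598
  w ← 2.100000 + 0.51·(-1.205598) = 1.485145
t=0.510000, w=1.485145:
  k1 = f(0.510000, 1.485145) = -1.094712
  k2 = f(0.765000, 1.205994) = -0.924390
  w ← 1.485145 + 0.51·(-0.924390) = 1.013706
w(1.02) ≈ 1.0137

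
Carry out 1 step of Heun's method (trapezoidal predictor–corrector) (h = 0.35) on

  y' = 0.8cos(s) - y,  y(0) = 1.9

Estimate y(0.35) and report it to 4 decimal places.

1.5739

Heun: k1 = f(s_n, y_n); k2 = f(s_n + h, y_n + h·k1); y_{n+1} = y_n + (h/2)·(k1 + k2).
s=0.000000, y=1.900000:
  k1 = f(0.000000, 1.900000) = -1.100000
  k2 = f(0.350000, 1.515000) = -0.763502
  y ← 1.900000 + (0.35/2)·(-1.100000 + (-0.763502)) = 1.573887
y(0.35) ≈ 1.5739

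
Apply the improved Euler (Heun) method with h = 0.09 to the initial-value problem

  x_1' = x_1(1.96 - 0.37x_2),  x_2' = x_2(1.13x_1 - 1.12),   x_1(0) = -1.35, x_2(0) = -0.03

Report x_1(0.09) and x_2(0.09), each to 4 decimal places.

Heun on (x_1,x_2): k1 = f(t_n, state_n); k2 = f(t_n + h, state_n + h·k1); state_{n+1} = state_n + (h/2)·(k1 + k2).
0.000000: (-1.350000, -0.030000)
  k1 = (-2.660985, 0.079365)
  predictor → (-1.589489, -0.022857)
  k2 = (-3.128840, 0.066654)
  → (-1.610542, -0.023429)
(x_1(0.09), x_2(0.09)) ≈ (-1.6105, -0.0234)

-1.6105, -0.0234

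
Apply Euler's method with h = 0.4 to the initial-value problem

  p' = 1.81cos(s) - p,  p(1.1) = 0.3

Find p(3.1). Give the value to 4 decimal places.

-0.9513

Euler: p_{n+1} = p_n + h·f(s_n, p_n).
s=1.100000, p=0.300000: f=0.521009 → p ← 0.300000 + 0.4·0.521009 = 0.508404
s=1.500000, p=0.508404: f=-0.380369 → p ← 0.508404 + 0.4·(-0.380369) = 0.356256
s=1.900000, p=0.356256: f=-0.941410 → p ← 0.356256 + 0.4·(-0.941410) = -0.020308
s=2.300000, p=-0.020308: f=-1.185651 → p ← -0.020308 + 0.4·(-1.185651) = -0.494569
s=2.700000, p=-0.494569: f=-1.141802 → p ← -0.494569 + 0.4·(-1.141802) = -0.951289
p(3.1) ≈ -0.9513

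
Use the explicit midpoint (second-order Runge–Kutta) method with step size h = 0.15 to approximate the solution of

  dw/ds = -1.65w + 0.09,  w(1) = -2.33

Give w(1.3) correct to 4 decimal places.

-1.4079

Midpoint: k1 = f(s_n, w_n); k2 = f(s_n + h/2, w_n + (h/2)·k1); w_{n+1} = w_n + h·k2.
s=1.000000, w=-2.330000:
  k1 = f(1.000000, -2.330000) = 3.934500
  k2 = f(1.075000, -2.034912) = 3.447606
  w ← -2.330000 + 0.15·3.447606 = -1.812859
s=1.150000, w=-1.812859:
  k1 = f(1.150000, -1.812859) = 3.081218
  k2 = f(1.225000, -1.581768) = 2.699917
  w ← -1.812859 + 0.15·2.699917 = -1.407872
w(1.3) ≈ -1.4079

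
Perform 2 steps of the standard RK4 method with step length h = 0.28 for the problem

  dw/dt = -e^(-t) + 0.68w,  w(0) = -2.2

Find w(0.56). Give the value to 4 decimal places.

RK4: k1 = f(t_n, w_n); k2 = f(t_n + h/2, w_n + (h/2)·k1); k3 = f(t_n + h/2, w_n + (h/2)·k2); k4 = f(t_n + h, w_n + h·k3); w_{n+1} = w_n + (h/6)·(k1 + 2k2 + 2k3 + k4).
t=0.000000, w=-2.200000:
  k1 = f(0.000000, -2.200000) = -2.496000
  k2 = f(0.140000, -2.549440) = -2.602977
  k3 = f(0.140000, -2.564417) = -2.613162
  k4 = f(0.280000, -2.931685) = -2.749330
  w ← -2.200000 + (0.28/6)·(k1 + 2k2 + 2k3 + k4) = -2.931622
t=0.280000, w=-2.931622:
  k1 = f(0.280000, -2.931622) = -2.749287
  k2 = f(0.420000, -3.316522) = -2.912282
  k3 = f(0.420000, -3.339341) = -2.927799
  k4 = f(0.560000, -3.751405) = -3.122165
  w ← -2.931622 + (0.28/6)·(k1 + 2k2 + 2k3 + k4) = -3.750697
w(0.56) ≈ -3.7507

-3.7507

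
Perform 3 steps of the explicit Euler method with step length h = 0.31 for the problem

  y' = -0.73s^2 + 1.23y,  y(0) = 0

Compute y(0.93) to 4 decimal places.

-0.1170

Euler: y_{n+1} = y_n + h·f(s_n, y_n).
s=0.000000, y=0.000000: f=0.000000 → y ← 0.000000 + 0.31·0.000000 = 0.000000
s=0.310000, y=0.000000: f=-0.070153 → y ← 0.000000 + 0.31·(-0.070153) = -0.021747
s=0.620000, y=-0.021747: f=-0.307361 → y ← -0.021747 + 0.31·(-0.307361) = -0.117029
y(0.93) ≈ -0.1170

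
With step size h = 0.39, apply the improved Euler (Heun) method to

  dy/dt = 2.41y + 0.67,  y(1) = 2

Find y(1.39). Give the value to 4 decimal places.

5.1473

Heun: k1 = f(t_n, y_n); k2 = f(t_n + h, y_n + h·k1); y_{n+1} = y_n + (h/2)·(k1 + k2).
t=1.000000, y=2.000000:
  k1 = f(1.000000, 2.000000) = 5.490000
  k2 = f(1.390000, 4.141100) = 10.650051
  y ← 2.000000 + (0.39/2)·(5.490000 + 10.650051) = 5.147310
y(1.39) ≈ 5.1473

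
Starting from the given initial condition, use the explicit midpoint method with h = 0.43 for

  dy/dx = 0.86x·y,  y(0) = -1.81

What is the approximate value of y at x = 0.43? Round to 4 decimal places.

-1.9539

Midpoint: k1 = f(x_n, y_n); k2 = f(x_n + h/2, y_n + (h/2)·k1); y_{n+1} = y_n + h·k2.
x=0.000000, y=-1.810000:
  k1 = f(0.000000, -1.810000) = 0.000000
  k2 = f(0.215000, -1.810000) = -0.334669
  y ← -1.810000 + 0.43·(-0.334669) = -1.953908
y(0.43) ≈ -1.9539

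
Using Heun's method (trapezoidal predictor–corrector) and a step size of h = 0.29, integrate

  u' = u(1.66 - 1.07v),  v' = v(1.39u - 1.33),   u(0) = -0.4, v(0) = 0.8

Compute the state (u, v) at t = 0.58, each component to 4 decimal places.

Heun on (u,v): k1 = f(t_n, state_n); k2 = f(t_n + h, state_n + h·k1); state_{n+1} = state_n + (h/2)·(k1 + k2).
0.000000: (-0.400000, 0.800000)
  k1 = (-0.321600, -1.508800)
  predictor → (-0.493264, 0.362448)
  k2 = (-0.627521, -0.730564)
  → (-0.537623, 0.475292)
0.290000: (-0.537623, 0.475292)
  k1 = (-0.619039, -0.987322)
  predictor → (-0.717144, 0.188969)
  k2 = (-1.045455, -0.439698)
  → (-0.778974, 0.268374)
(u(0.58), v(0.58)) ≈ (-0.7790, 0.2684)

-0.7790, 0.2684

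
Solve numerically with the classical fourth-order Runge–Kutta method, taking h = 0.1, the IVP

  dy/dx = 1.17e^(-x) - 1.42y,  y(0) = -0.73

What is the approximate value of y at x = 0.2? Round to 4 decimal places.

RK4: k1 = f(x_n, y_n); k2 = f(x_n + h/2, y_n + (h/2)·k1); k3 = f(x_n + h/2, y_n + (h/2)·k2); k4 = f(x_n + h, y_n + h·k3); y_{n+1} = y_n + (h/6)·(k1 + 2k2 + 2k3 + k4).
x=0.000000, y=-0.730000:
  k1 = f(0.000000, -0.730000) = 2.206600
  k2 = f(0.050000, -0.619670) = 1.992870
  k3 = f(0.050000, -0.630357) = 2.008045
  k4 = f(0.100000, -0.529196) = 1.810117
  y ← -0.730000 + (0.1/6)·(k1 + 2k2 + 2k3 + k4) = -0.529691
x=0.100000, y=-0.529691:
  k1 = f(0.100000, -0.529691) = 1.810821
  k2 = f(0.150000, -0.439150) = 1.630621
  k3 = f(0.150000, -0.448160) = 1.643415
  k4 = f(0.200000, -0.365349) = 1.476711
  y ← -0.529691 + (0.1/6)·(k1 + 2k2 + 2k3 + k4) = -0.365764
y(0.2) ≈ -0.3658

-0.3658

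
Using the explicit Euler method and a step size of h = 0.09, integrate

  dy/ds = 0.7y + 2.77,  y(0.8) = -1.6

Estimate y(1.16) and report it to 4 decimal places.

Euler: y_{n+1} = y_n + h·f(s_n, y_n).
s=0.800000, y=-1.600000: f=1.650000 → y ← -1.600000 + 0.09·1.650000 = -1.451500
s=0.890000, y=-1.451500: f=1.753950 → y ← -1.451500 + 0.09·1.753950 = -1.293645
s=0.980000, y=-1.293645: f=1.864449 → y ← -1.293645 + 0.09·1.864449 = -1.125844
s=1.070000, y=-1.125844: f=1.981909 → y ← -1.125844 + 0.09·1.981909 = -0.947472
y(1.16) ≈ -0.9475

-0.9475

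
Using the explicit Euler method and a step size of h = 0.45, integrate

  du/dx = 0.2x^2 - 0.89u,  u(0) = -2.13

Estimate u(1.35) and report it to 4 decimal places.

-0.3751

Euler: u_{n+1} = u_n + h·f(x_n, u_n).
x=0.000000, u=-2.130000: f=1.895700 → u ← -2.130000 + 0.45·1.895700 = -1.276935
x=0.450000, u=-1.276935: f=1.176972 → u ← -1.276935 + 0.45·1.176972 = -0.747298
x=0.900000, u=-0.747298: f=0.827095 → u ← -0.747298 + 0.45·0.827095 = -0.375105
u(1.35) ≈ -0.3751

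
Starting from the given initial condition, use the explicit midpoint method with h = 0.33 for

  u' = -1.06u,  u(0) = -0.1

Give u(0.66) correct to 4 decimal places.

-0.0506

Midpoint: k1 = f(s_n, u_n); k2 = f(s_n + h/2, u_n + (h/2)·k1); u_{n+1} = u_n + h·k2.
s=0.000000, u=-0.100000:
  k1 = f(0.000000, -0.100000) = 0.106000
  k2 = f(0.165000, -0.082510) = 0.087461
  u ← -0.100000 + 0.33·0.087461 = -0.071138
s=0.330000, u=-0.071138:
  k1 = f(0.330000, -0.071138) = 0.075406
  k2 = f(0.495000, -0.058696) = 0.062218
  u ← -0.071138 + 0.33·0.062218 = -0.050606
u(0.66) ≈ -0.0506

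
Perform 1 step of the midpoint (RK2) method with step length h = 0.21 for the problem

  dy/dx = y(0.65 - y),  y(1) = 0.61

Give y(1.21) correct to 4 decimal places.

0.6148

Midpoint: k1 = f(x_n, y_n); k2 = f(x_n + h/2, y_n + (h/2)·k1); y_{n+1} = y_n + h·k2.
x=1.000000, y=0.610000:
  k1 = f(1.000000, 0.610000) = 0.024400
  k2 = f(1.105000, 0.612562) = 0.022933
  y ← 0.610000 + 0.21·0.022933 = 0.614816
y(1.21) ≈ 0.6148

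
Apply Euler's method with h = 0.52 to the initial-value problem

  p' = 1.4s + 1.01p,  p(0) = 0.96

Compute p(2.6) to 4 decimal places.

Euler: p_{n+1} = p_n + h·f(s_n, p_n).
s=0.000000, p=0.960000: f=0.969600 → p ← 0.960000 + 0.52·0.969600 = 1.464192
s=0.520000, p=1.464192: f=2.206834 → p ← 1.464192 + 0.52·2.206834 = 2.611746
s=1.040000, p=2.611746: f=4.093863 → p ← 2.611746 + 0.52·4.093863 = 4.740554
s=1.560000, p=4.740554: f=6.971960 → p ← 4.740554 + 0.52·6.971960 = 8.365974
s=2.080000, p=8.365974: f=11.361633 → p ← 8.365974 + 0.52·11.361633 = 14.274023
p(2.6) ≈ 14.2740

14.2740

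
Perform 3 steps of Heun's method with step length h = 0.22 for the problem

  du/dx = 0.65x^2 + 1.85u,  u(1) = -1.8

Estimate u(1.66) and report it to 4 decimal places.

Heun: k1 = f(x_n, u_n); k2 = f(x_n + h, u_n + h·k1); u_{n+1} = u_n + (h/2)·(k1 + k2).
x=1.000000, u=-1.800000:
  k1 = f(1.000000, -1.800000) = -2.680000
  k2 = f(1.220000, -2.389600) = -3.453300
  u ← -1.800000 + (0.22/2)·(-2.680000 + (-3.453300)) = -2.474663
x=1.220000, u=-2.474663:
  k1 = f(1.220000, -2.474663) = -3.610667
  k2 = f(1.440000, -3.269010) = -4.699828
  u ← -2.474663 + (0.22/2)·(-3.610667 + (-4.699828)) = -3.388817
x=1.440000, u=-3.388817:
  k1 = f(1.440000, -3.388817) = -4.921472
  k2 = f(1.660000, -4.471541) = -6.481211
  u ← -3.388817 + (0.22/2)·(-4.921472 + (-6.481211)) = -4.643113
u(1.66) ≈ -4.6431

-4.6431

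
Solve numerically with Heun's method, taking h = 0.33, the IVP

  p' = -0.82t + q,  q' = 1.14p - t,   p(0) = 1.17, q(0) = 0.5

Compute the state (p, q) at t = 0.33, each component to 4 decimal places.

Heun on (p,q): k1 = f(t_n, state_n); k2 = f(t_n + h, state_n + h·k1); state_{n+1} = state_n + (h/2)·(k1 + k2).
0.000000: (1.170000, 0.500000)
  k1 = (0.500000, 1.333800)
  predictor → (1.335000, 0.940154)
  k2 = (0.669554, 1.191900)
  → (1.362976, 0.916740)
(p(0.33), q(0.33)) ≈ (1.3630, 0.9167)

1.3630, 0.9167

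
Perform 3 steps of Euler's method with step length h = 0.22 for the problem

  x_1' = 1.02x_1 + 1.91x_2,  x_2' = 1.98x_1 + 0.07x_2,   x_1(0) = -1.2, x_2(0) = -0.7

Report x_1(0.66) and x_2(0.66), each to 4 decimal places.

-4.1273, -3.2181

Euler on (x_1,x_2): x_1_{n+1} = x_1_n + h·x_1', x_2_{n+1} = x_2_n + h·x_2'.
0.000000: (-1.200000, -0.700000); f=(-2.561000, -2.425000) → (-1.763420, -1.233500)
0.220000: (-1.763420, -1.233500); f=(-4.154673, -3.577917) → (-2.677448, -2.020642)
0.440000: (-2.677448, -2.020642); f=(-6.590423, -5.442792) → (-4.127341, -3.218056)
(x_1(0.66), x_2(0.66)) ≈ (-4.1273, -3.2181)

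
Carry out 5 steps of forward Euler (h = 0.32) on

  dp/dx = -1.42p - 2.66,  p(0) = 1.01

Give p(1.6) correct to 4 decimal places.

-1.7338

Euler: p_{n+1} = p_n + h·f(x_n, p_n).
x=0.000000, p=1.010000: f=-4.094200 → p ← 1.010000 + 0.32·(-4.094200) = -0.300144
x=0.320000, p=-0.300144: f=-2.233796 → p ← -0.300144 + 0.32·(-2.233796) = -1.014959
x=0.640000, p=-1.014959: f=-1.218759 → p ← -1.014959 + 0.32·(-1.218759) = -1.404961
x=0.960000, p=-1.404961: f=-0.664955 → p ← -1.404961 + 0.32·(-0.664955) = -1.617747
x=1.280000, p=-1.617747: f=-0.362799 → p ← -1.617747 + 0.32·(-0.362799) = -1.733843
p(1.6) ≈ -1.7338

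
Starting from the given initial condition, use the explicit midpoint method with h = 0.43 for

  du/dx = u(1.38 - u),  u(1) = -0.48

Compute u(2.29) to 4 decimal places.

-24.3129

Midpoint: k1 = f(x_n, u_n); k2 = f(x_n + h/2, u_n + (h/2)·k1); u_{n+1} = u_n + h·k2.
x=1.000000, u=-0.480000:
  k1 = f(1.000000, -0.480000) = -0.892800
  k2 = f(1.215000, -0.671952) = -1.378813
  u ← -0.480000 + 0.43·(-1.378813) = -1.072890
x=1.430000, u=-1.072890:
  k1 = f(1.430000, -1.072890) = -2.631680
  k2 = f(1.645000, -1.638701) = -4.946748
  u ← -1.072890 + 0.43·(-4.946748) = -3.199991
x=1.860000, u=-3.199991:
  k1 = f(1.860000, -3.199991) = -14.655932
  k2 = f(2.075000, -6.351017) = -49.099818
  u ← -3.199991 + 0.43·(-49.099818) = -24.312913
u(2.29) ≈ -24.3129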